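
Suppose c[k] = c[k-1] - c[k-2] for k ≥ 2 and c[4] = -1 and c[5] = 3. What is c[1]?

Rearranging, c[k-2] = -(c[k] - c[k-1]).
c[3] = -(3 - (-1)) = -4
c[2] = -(-1 - (-4)) = -3
c[1] = -(-4 - (-3)) = 1

1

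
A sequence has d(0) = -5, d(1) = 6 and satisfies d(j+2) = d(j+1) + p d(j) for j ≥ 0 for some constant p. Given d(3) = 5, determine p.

-1

d(2) = 6 - 5p
d(3) = 6 + p
So 6 + p = 5, giving p = -1.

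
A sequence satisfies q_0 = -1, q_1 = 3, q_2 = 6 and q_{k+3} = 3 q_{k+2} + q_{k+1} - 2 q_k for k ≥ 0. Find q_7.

2111

q_3 = 3(6) + 3 - 2(-1) = 23
q_4 = 3(23) + 6 - 2(3) = 69
q_5 = 3(69) + 23 - 2(6) = 218
q_6 = 3(218) + 69 - 2(23) = 677
q_7 = 3(677) + 218 - 2(69) = 2111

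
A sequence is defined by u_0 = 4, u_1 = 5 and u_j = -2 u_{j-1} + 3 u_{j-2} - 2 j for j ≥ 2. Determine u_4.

-40

u_2 = -2·5 + 3·4 - 4 = -2
u_3 = -2·(-2) + 3·5 - 6 = 13
u_4 = -2·13 + 3·(-2) - 8 = -40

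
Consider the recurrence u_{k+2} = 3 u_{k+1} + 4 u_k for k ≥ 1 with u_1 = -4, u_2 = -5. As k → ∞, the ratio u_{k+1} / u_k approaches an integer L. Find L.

The characteristic equation is r^2 - 3r - 4 = 0, which factors as (r - 4)(r + 1) = 0.
So the roots are 4 and -1. Since |4| > |-1| and the coefficient of 4^k is non-zero, the ratio tends to 4.

4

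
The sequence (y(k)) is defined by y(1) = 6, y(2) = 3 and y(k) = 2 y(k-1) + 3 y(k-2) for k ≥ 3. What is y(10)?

y(3) = 2*3 + 3*6 = 24
y(4) = 2*24 + 3*3 = 57
y(5) = 2*57 + 3*24 = 186
y(6) = 2*186 + 3*57 = 543
y(7) = 2*543 + 3*186 = 1644
y(8) = 2*1644 + 3*543 = 4917
y(9) = 2*4917 + 3*1644 = 14766
y(10) = 2*14766 + 3*4917 = 44283

44283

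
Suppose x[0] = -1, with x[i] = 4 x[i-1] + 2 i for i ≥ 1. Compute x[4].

-32

x[1] = 4*(-1) + 2 = -2
x[2] = 4*(-2) + 4 = -4
x[3] = 4*(-4) + 6 = -10
x[4] = 4*(-10) + 8 = -32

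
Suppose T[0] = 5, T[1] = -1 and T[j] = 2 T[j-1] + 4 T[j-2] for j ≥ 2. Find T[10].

145920

T[2] = 2·(-1) + 4·5 = 18
T[3] = 2·18 + 4·(-1) = 32
T[4] = 2·32 + 4·18 = 136
T[5] = 2·136 + 4·32 = 400
T[6] = 2·400 + 4·136 = 1344
T[7] = 2·1344 + 4·400 = 4288
T[8] = 2·4288 + 4·1344 = 13952
T[9] = 2·13952 + 4·4288 = 45056
T[10] = 2·45056 + 4·13952 = 145920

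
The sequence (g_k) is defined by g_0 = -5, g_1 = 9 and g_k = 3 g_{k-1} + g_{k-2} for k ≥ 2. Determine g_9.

g_2 = 3*9 + (-5) = 22
g_3 = 3*22 + 9 = 75
g_4 = 3*75 + 22 = 247
g_5 = 3*247 + 75 = 816
g_6 = 3*816 + 247 = 2695
g_7 = 3*2695 + 816 = 8901
g_8 = 3*8901 + 2695 = 29398
g_9 = 3*29398 + 8901 = 97095

97095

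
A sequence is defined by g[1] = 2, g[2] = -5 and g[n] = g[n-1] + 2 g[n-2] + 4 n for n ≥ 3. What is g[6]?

g[3] = (-5) + 2·2 + 12 = 11
g[4] = 11 + 2·(-5) + 16 = 17
g[5] = 17 + 2·11 + 20 = 59
g[6] = 59 + 2·17 + 24 = 117

117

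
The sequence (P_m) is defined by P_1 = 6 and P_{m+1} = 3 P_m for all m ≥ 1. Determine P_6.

1458

P_2 = 3(6) = 18
P_3 = 3(18) = 54
P_4 = 3(54) = 162
P_5 = 3(162) = 486
P_6 = 3(486) = 1458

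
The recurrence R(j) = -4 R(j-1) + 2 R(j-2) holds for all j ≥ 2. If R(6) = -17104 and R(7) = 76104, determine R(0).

Rearranging, R(j-2) = (R(j) + 4 R(j-1)) / 2.
R(5) = (76104 + 4·(-17104)) / 2 = 7688/2 = 3844
R(4) = (-17104 + 4·3844) / 2 = -1728/2 = -864
R(3) = (3844 + 4·(-864)) / 2 = 388/2 = 194
R(2) = (-864 + 4·194) / 2 = -88/2 = -44
R(1) = (194 + 4·(-44)) / 2 = 18/2 = 9
R(0) = (-44 + 4·9) / 2 = -8/2 = -4

-4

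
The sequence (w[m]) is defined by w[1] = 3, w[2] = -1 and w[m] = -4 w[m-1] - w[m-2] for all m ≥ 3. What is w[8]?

w[3] = -4(-1) - 3 = 1
w[4] = -4(1) - (-1) = -3
w[5] = -4(-3) - 1 = 11
w[6] = -4(11) - (-3) = -41
w[7] = -4(-41) - 11 = 153
w[8] = -4(153) - (-41) = -571

-571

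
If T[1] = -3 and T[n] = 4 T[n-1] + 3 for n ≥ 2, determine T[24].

-140737488355329

The fixed point is 3/(1 - 4) = -1, so T[n] + 1 = 4(T[n-1] + 1).
Hence T[n] = -2·4^{n-1} - 1.
T[24] = -2·4^{23} - 1 = -2·70368744177664 - 1 = -140737488355329.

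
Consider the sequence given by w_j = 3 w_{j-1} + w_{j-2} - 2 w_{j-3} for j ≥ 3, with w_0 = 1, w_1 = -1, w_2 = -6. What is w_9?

-19805

w_3 = 3(-6) + (-1) - 2(1) = -21
w_4 = 3(-21) + (-6) - 2(-1) = -67
w_5 = 3(-67) + (-21) - 2(-6) = -210
w_6 = 3(-210) + (-67) - 2(-21) = -655
w_7 = 3(-655) + (-210) - 2(-67) = -2041
w_8 = 3(-2041) + (-655) - 2(-210) = -6358
w_9 = 3(-6358) + (-2041) - 2(-655) = -19805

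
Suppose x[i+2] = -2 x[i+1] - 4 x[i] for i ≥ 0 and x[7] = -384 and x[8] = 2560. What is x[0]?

Rearranging, x[i-2] = (x[i] + 2 x[i-1]) / -4.
x[6] = (2560 + 2*(-384)) / -4 = 1792/-4 = -448
x[5] = (-384 + 2*(-448)) / -4 = -1280/-4 = 320
x[4] = (-448 + 2*320) / -4 = 192/-4 = -48
x[3] = (320 + 2*(-48)) / -4 = 224/-4 = -56
x[2] = (-48 + 2*(-56)) / -4 = -160/-4 = 40
x[1] = (-56 + 2*40) / -4 = 24/-4 = -6
x[0] = (40 + 2*(-6)) / -4 = 28/-4 = -7

-7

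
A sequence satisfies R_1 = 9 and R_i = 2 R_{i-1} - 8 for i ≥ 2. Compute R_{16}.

The fixed point is -8/(1 - 2) = 8, so R_i - 8 = 2(R_{i-1} - 8).
Hence R_i = 1·2^{i-1} + 8.
R_{16} = 1·2^{15} + 8 = 1·32768 + 8 = 32776.

32776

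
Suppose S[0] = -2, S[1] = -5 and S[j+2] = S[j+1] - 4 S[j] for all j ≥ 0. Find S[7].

199

S[2] = (-5) - 4·(-2) = 3
S[3] = 3 - 4·(-5) = 23
S[4] = 23 - 4·3 = 11
S[5] = 11 - 4·23 = -81
S[6] = (-81) - 4·11 = -125
S[7] = (-125) - 4·(-81) = 199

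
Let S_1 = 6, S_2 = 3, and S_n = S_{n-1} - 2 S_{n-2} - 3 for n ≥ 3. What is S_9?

S_3 = 3 - 2(6) - 3 = -12
S_4 = (-12) - 2(3) - 3 = -21
S_5 = (-21) - 2(-12) - 3 = 0
S_6 = 0 - 2(-21) - 3 = 39
S_7 = 39 - 2(0) - 3 = 36
S_8 = 36 - 2(39) - 3 = -45
S_9 = (-45) - 2(36) - 3 = -120

-120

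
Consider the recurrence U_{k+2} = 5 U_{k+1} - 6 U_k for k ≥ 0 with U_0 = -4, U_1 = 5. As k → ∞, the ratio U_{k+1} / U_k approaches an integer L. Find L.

3

The characteristic equation is r^2 - 5r + 6 = 0, which factors as (r - 3)(r - 2) = 0.
So the roots are 3 and 2. Since |3| > |2| and the coefficient of 3^k is non-zero, the ratio tends to 3.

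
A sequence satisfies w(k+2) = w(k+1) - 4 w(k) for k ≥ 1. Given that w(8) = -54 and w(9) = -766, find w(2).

6

Rearranging, w(k-2) = (w(k) - w(k-1)) / -4.
w(7) = (-766 - (-54)) / -4 = -712/-4 = 178
w(6) = (-54 - 178) / -4 = -232/-4 = 58
w(5) = (178 - 58) / -4 = 120/-4 = -30
w(4) = (58 - (-30)) / -4 = 88/-4 = -22
w(3) = (-30 - (-22)) / -4 = -8/-4 = 2
w(2) = (-22 - 2) / -4 = -24/-4 = 6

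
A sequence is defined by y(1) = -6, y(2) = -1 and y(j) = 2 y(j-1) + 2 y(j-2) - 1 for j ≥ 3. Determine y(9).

-5349

y(3) = 2*(-1) + 2*(-6) - 1 = -15
y(4) = 2*(-15) + 2*(-1) - 1 = -33
y(5) = 2*(-33) + 2*(-15) - 1 = -97
y(6) = 2*(-97) + 2*(-33) - 1 = -261
y(7) = 2*(-261) + 2*(-97) - 1 = -717
y(8) = 2*(-717) + 2*(-261) - 1 = -1957
y(9) = 2*(-1957) + 2*(-717) - 1 = -5349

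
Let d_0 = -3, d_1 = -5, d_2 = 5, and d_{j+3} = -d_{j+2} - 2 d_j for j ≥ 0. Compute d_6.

17

d_3 = -5 - 2(-3) = 1
d_4 = -1 - 2(-5) = 9
d_5 = -9 - 2(5) = -19
d_6 = -(-19) - 2(1) = 17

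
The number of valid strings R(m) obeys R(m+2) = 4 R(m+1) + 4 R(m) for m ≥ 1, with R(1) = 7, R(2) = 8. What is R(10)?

3479552

R(3) = 4·8 + 4·7 = 60
R(4) = 4·60 + 4·8 = 272
R(5) = 4·272 + 4·60 = 1328
R(6) = 4·1328 + 4·272 = 6400
R(7) = 4·6400 + 4·1328 = 30912
R(8) = 4·30912 + 4·6400 = 149248
R(9) = 4·149248 + 4·30912 = 720640
R(10) = 4·720640 + 4·149248 = 3479552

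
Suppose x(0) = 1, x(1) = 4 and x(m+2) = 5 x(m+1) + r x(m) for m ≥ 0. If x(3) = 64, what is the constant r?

x(2) = 20 + r
x(3) = 100 + 9r
So 100 + 9r = 64, giving r = -4.

-4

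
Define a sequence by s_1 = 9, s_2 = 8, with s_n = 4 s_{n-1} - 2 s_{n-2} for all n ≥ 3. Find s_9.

s_3 = 4·8 - 2·9 = 14
s_4 = 4·14 - 2·8 = 40
s_5 = 4·40 - 2·14 = 132
s_6 = 4·132 - 2·40 = 448
s_7 = 4·448 - 2·132 = 1528
s_8 = 4·1528 - 2·448 = 5216
s_9 = 4·5216 - 2·1528 = 17808

17808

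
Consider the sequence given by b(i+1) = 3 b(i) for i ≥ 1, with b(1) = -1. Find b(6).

b(2) = 3*(-1) = -3
b(3) = 3*(-3) = -9
b(4) = 3*(-9) = -27
b(5) = 3*(-27) = -81
b(6) = 3*(-81) = -243

-243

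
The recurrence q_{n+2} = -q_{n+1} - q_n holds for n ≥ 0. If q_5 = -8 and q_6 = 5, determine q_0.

5

Rearranging, q_{n-2} = -(q_n + q_{n-1}).
q_4 = -(5 + (-8)) = 3
q_3 = -(-8 + 3) = 5
q_2 = -(3 + 5) = -8
q_1 = -(5 + (-8)) = 3
q_0 = -(-8 + 3) = 5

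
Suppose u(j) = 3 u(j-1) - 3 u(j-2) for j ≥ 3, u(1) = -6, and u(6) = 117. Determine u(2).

Let u(2) = y.
u(3) = 18 + 3y
u(4) = 54 + 6y
u(5) = 108 + 9y
u(6) = 162 + 9y
So 162 + 9y = 117, giving y = -5.

-5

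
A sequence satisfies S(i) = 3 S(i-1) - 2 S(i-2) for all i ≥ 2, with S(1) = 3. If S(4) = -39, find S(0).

6

Let S(0) = y.
S(2) = 9 - 2y
S(3) = 21 - 6y
S(4) = 45 - 14y
So 45 - 14y = -39, giving y = 6.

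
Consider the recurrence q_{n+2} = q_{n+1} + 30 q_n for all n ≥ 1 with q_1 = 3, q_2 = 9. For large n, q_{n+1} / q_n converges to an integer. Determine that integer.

The characteristic equation is r^2 - r - 30 = 0, which factors as (r - 6)(r + 5) = 0.
So the roots are 6 and -5. Since |6| > |-5| and the coefficient of 6^n is non-zero, the ratio tends to 6.

6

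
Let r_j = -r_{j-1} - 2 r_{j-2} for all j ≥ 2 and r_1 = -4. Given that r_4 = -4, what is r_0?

Let r_0 = y.
r_2 = 4 - 2y
r_3 = 4 + 2y
r_4 = -12 + 2y
So -12 + 2y = -4, giving y = 4.

4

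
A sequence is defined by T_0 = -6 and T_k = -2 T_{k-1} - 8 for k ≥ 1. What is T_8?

T_1 = -2*(-6) - 8 = 4
T_2 = -2*4 - 8 = -16
T_3 = -2*(-16) - 8 = 24
T_4 = -2*24 - 8 = -56
T_5 = -2*(-56) - 8 = 104
T_6 = -2*104 - 8 = -216
T_7 = -2*(-216) - 8 = 424
T_8 = -2*424 - 8 = -856

-856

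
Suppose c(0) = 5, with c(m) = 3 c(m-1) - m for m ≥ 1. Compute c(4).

347

c(1) = 3·5 - 1 = 14
c(2) = 3·14 - 2 = 40
c(3) = 3·40 - 3 = 117
c(4) = 3·117 - 4 = 347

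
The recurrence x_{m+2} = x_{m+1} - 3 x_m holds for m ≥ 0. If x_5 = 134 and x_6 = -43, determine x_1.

Rearranging, x_{m-2} = (x_m - x_{m-1}) / -3.
x_4 = (-43 - 134) / -3 = -177/-3 = 59
x_3 = (134 - 59) / -3 = 75/-3 = -25
x_2 = (59 - (-25)) / -3 = 84/-3 = -28
x_1 = (-25 - (-28)) / -3 = 3/-3 = -1

-1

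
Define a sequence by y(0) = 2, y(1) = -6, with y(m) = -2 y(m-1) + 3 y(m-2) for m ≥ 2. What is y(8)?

13122

y(2) = -2*(-6) + 3*2 = 18
y(3) = -2*18 + 3*(-6) = -54
y(4) = -2*(-54) + 3*18 = 162
y(5) = -2*162 + 3*(-54) = -486
y(6) = -2*(-486) + 3*162 = 1458
y(7) = -2*1458 + 3*(-486) = -4374
y(8) = -2*(-4374) + 3*1458 = 13122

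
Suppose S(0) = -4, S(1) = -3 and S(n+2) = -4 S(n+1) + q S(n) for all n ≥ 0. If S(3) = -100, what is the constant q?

S(2) = 12 - 4q
S(3) = -48 + 13q
So -48 + 13q = -100, giving q = -4.

-4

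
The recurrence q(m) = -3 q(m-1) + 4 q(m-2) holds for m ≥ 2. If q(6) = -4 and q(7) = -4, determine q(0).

Rearranging, q(m-2) = (q(m) + 3 q(m-1)) / 4.
q(5) = (-4 + 3·(-4)) / 4 = -16/4 = -4
q(4) = (-4 + 3·(-4)) / 4 = -16/4 = -4
q(3) = (-4 + 3·(-4)) / 4 = -16/4 = -4
q(2) = (-4 + 3·(-4)) / 4 = -16/4 = -4
q(1) = (-4 + 3·(-4)) / 4 = -16/4 = -4
q(0) = (-4 + 3·(-4)) / 4 = -16/4 = -4

-4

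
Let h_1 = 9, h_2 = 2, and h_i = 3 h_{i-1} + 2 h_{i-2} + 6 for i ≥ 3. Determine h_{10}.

210128

h_3 = 3(2) + 2(9) + 6 = 30
h_4 = 3(30) + 2(2) + 6 = 100
h_5 = 3(100) + 2(30) + 6 = 366
h_6 = 3(366) + 2(100) + 6 = 1304
h_7 = 3(1304) + 2(366) + 6 = 4650
h_8 = 3(4650) + 2(1304) + 6 = 16564
h_9 = 3(16564) + 2(4650) + 6 = 58998
h_{10} = 3(58998) + 2(16564) + 6 = 210128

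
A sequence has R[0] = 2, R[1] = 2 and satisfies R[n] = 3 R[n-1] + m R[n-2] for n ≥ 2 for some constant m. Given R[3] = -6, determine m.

-3

R[2] = 6 + 2m
R[3] = 18 + 8m
So 18 + 8m = -6, giving m = -3.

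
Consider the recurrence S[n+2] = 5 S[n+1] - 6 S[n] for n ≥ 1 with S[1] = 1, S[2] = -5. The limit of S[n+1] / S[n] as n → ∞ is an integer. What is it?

3

The characteristic equation is r^2 - 5r + 6 = 0, which factors as (r - 3)(r - 2) = 0.
So the roots are 3 and 2. Since |3| > |2| and the coefficient of 3^n is non-zero, the ratio tends to 3.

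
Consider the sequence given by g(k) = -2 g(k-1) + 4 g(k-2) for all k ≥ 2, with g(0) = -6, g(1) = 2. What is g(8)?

g(2) = -2·2 + 4·(-6) = -28
g(3) = -2·(-28) + 4·2 = 64
g(4) = -2·64 + 4·(-28) = -240
g(5) = -2·(-240) + 4·64 = 736
g(6) = -2·736 + 4·(-240) = -2432
g(7) = -2·(-2432) + 4·736 = 7808
g(8) = -2·7808 + 4·(-2432) = -25344

-25344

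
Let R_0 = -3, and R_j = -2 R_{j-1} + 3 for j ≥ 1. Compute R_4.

-63

R_1 = -2(-3) + 3 = 9
R_2 = -2(9) + 3 = -15
R_3 = -2(-15) + 3 = 33
R_4 = -2(33) + 3 = -63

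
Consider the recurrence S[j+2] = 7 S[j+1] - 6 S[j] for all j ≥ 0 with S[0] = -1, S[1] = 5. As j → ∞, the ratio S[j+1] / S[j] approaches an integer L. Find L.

6

The characteristic equation is r^2 - 7r + 6 = 0, which factors as (r - 6)(r - 1) = 0.
So the roots are 6 and 1. Since |6| > |1| and the coefficient of 6^j is non-zero, the ratio tends to 6.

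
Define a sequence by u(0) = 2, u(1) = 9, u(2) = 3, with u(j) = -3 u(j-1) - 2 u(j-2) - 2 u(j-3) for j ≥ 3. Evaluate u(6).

u(3) = -3(3) - 2(9) - 2(2) = -31
u(4) = -3(-31) - 2(3) - 2(9) = 69
u(5) = -3(69) - 2(-31) - 2(3) = -151
u(6) = -3(-151) - 2(69) - 2(-31) = 377

377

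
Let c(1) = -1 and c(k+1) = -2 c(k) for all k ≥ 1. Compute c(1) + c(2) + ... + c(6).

21

c(2) = -2*(-1) = 2
c(3) = -2*2 = -4
c(4) = -2*(-4) = 8
c(5) = -2*8 = -16
c(6) = -2*(-16) = 32
Sum = (-1) + 2 + (-4) + 8 + (-16) + 32 = 21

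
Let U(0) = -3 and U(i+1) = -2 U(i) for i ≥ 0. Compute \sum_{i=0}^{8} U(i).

U(1) = -2·(-3) = 6
U(2) = -2·6 = -12
U(3) = -2·(-12) = 24
U(4) = -2·24 = -48
U(5) = -2·(-48) = 96
U(6) = -2·96 = -192
U(7) = -2·(-192) = 384
U(8) = -2·384 = -768
Sum = (-3) + 6 + (-12) + 24 + (-48) + 96 + (-192) + 384 + (-768) = -513

-513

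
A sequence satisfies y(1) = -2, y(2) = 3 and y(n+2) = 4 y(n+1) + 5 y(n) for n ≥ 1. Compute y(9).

65102

y(3) = 4(3) + 5(-2) = 2
y(4) = 4(2) + 5(3) = 23
y(5) = 4(23) + 5(2) = 102
y(6) = 4(102) + 5(23) = 523
y(7) = 4(523) + 5(102) = 2602
y(8) = 4(2602) + 5(523) = 13023
y(9) = 4(13023) + 5(2602) = 65102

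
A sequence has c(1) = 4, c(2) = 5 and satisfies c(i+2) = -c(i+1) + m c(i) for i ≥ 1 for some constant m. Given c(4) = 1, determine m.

-4

c(3) = -5 + 4m
c(4) = 5 + m
So 5 + m = 1, giving m = -4.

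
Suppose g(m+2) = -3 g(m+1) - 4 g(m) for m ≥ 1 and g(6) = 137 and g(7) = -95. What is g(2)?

-7

Rearranging, g(m-2) = (g(m) + 3 g(m-1)) / -4.
g(5) = (-95 + 3·137) / -4 = 316/-4 = -79
g(4) = (137 + 3·(-79)) / -4 = -100/-4 = 25
g(3) = (-79 + 3·25) / -4 = -4/-4 = 1
g(2) = (25 + 3·1) / -4 = 28/-4 = -7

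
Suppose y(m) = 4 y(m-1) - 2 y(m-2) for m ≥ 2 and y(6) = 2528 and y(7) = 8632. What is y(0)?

Rearranging, y(m-2) = (y(m) - 4 y(m-1)) / -2.
y(5) = (8632 - 4*2528) / -2 = -1480/-2 = 740
y(4) = (2528 - 4*740) / -2 = -432/-2 = 216
y(3) = (740 - 4*216) / -2 = -124/-2 = 62
y(2) = (216 - 4*62) / -2 = -32/-2 = 16
y(1) = (62 - 4*16) / -2 = -2/-2 = 1
y(0) = (16 - 4*1) / -2 = 12/-2 = -6

-6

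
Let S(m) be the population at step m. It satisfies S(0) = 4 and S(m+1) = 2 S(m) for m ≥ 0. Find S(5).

128

S(1) = 2·4 = 8
S(2) = 2·8 = 16
S(3) = 2·16 = 32
S(4) = 2·32 = 64
S(5) = 2·64 = 128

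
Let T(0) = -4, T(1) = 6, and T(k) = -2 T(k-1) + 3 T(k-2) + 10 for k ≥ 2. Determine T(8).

-12284

T(2) = -2*6 + 3*(-4) + 10 = -14
T(3) = -2*(-14) + 3*6 + 10 = 56
T(4) = -2*56 + 3*(-14) + 10 = -144
T(5) = -2*(-144) + 3*56 + 10 = 466
T(6) = -2*466 + 3*(-144) + 10 = -1354
T(7) = -2*(-1354) + 3*466 + 10 = 4116
T(8) = -2*4116 + 3*(-1354) + 10 = -12284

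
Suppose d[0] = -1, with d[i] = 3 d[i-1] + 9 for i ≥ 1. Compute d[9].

68886

d[1] = 3·(-1) + 9 = 6
d[2] = 3·6 + 9 = 27
d[3] = 3·27 + 9 = 90
d[4] = 3·90 + 9 = 279
d[5] = 3·279 + 9 = 846
d[6] = 3·846 + 9 = 2547
d[7] = 3·2547 + 9 = 7650
d[8] = 3·7650 + 9 = 22959
d[9] = 3·22959 + 9 = 68886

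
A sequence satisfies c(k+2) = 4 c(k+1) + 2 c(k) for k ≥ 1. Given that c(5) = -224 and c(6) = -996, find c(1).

Rearranging, c(k-2) = (c(k) - 4 c(k-1)) / 2.
c(4) = (-996 - 4(-224)) / 2 = -100/2 = -50
c(3) = (-224 - 4(-50)) / 2 = -24/2 = -12
c(2) = (-50 - 4(-12)) / 2 = -2/2 = -1
c(1) = (-12 - 4(-1)) / 2 = -8/2 = -4

-4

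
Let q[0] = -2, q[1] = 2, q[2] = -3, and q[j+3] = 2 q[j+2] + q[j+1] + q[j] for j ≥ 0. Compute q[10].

-3736

q[3] = 2*(-3) + 2 + (-2) = -6
q[4] = 2*(-6) + (-3) + 2 = -13
q[5] = 2*(-13) + (-6) + (-3) = -35
q[6] = 2*(-35) + (-13) + (-6) = -89
q[7] = 2*(-89) + (-35) + (-13) = -226
q[8] = 2*(-226) + (-89) + (-35) = -576
q[9] = 2*(-576) + (-226) + (-89) = -1467
q[10] = 2*(-1467) + (-576) + (-226) = -3736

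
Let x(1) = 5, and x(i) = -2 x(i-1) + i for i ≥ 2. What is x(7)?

287

x(2) = -2·5 + 2 = -8
x(3) = -2·(-8) + 3 = 19
x(4) = -2·19 + 4 = -34
x(5) = -2·(-34) + 5 = 73
x(6) = -2·73 + 6 = -140
x(7) = -2·(-140) + 7 = 287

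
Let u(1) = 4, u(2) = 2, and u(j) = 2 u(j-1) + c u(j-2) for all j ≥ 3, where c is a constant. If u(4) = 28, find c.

2

u(3) = 4 + 4c
u(4) = 8 + 10c
So 8 + 10c = 28, giving c = 2.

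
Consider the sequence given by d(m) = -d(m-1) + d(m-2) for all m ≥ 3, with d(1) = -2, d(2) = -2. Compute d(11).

d(3) = -(-2) + (-2) = 0
d(4) = -0 + (-2) = -2
d(5) = -(-2) + 0 = 2
d(6) = -2 + (-2) = -4
d(7) = -(-4) + 2 = 6
d(8) = -6 + (-4) = -10
d(9) = -(-10) + 6 = 16
d(10) = -16 + (-10) = -26
d(11) = -(-26) + 16 = 42

42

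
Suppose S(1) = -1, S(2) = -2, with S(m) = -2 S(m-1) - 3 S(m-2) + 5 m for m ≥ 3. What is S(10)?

-834

S(3) = -2(-2) - 3(-1) + 15 = 22
S(4) = -2(22) - 3(-2) + 20 = -18
S(5) = -2(-18) - 3(22) + 25 = -5
S(6) = -2(-5) - 3(-18) + 30 = 94
S(7) = -2(94) - 3(-5) + 35 = -138
S(8) = -2(-138) - 3(94) + 40 = 34
S(9) = -2(34) - 3(-138) + 45 = 391
S(10) = -2(391) - 3(34) + 50 = -834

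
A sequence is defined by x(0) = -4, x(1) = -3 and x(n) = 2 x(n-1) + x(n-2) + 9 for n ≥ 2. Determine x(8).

692

x(2) = 2(-3) + (-4) + 9 = -1
x(3) = 2(-1) + (-3) + 9 = 4
x(4) = 2(4) + (-1) + 9 = 16
x(5) = 2(16) + 4 + 9 = 45
x(6) = 2(45) + 16 + 9 = 115
x(7) = 2(115) + 45 + 9 = 284
x(8) = 2(284) + 115 + 9 = 692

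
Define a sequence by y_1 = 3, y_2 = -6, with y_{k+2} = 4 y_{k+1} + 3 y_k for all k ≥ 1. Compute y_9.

y_3 = 4*(-6) + 3*3 = -15
y_4 = 4*(-15) + 3*(-6) = -78
y_5 = 4*(-78) + 3*(-15) = -357
y_6 = 4*(-357) + 3*(-78) = -1662
y_7 = 4*(-1662) + 3*(-357) = -7719
y_8 = 4*(-7719) + 3*(-1662) = -35862
y_9 = 4*(-35862) + 3*(-7719) = -166605

-166605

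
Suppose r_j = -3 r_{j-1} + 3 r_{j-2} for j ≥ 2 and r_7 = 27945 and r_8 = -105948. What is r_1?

Rearranging, r_{j-2} = (r_j + 3 r_{j-1}) / 3.
r_6 = (-105948 + 3·27945) / 3 = -22113/3 = -7371
r_5 = (27945 + 3·(-7371)) / 3 = 5832/3 = 1944
r_4 = (-7371 + 3·1944) / 3 = -1539/3 = -513
r_3 = (1944 + 3·(-513)) / 3 = 405/3 = 135
r_2 = (-513 + 3·135) / 3 = -108/3 = -36
r_1 = (135 + 3·(-36)) / 3 = 27/3 = 9

9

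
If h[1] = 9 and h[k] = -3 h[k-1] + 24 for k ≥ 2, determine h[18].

-387420483

The fixed point is 24/(1 + 3) = 6, so h[k] - 6 = -3(h[k-1] - 6).
Hence h[k] = 3·(-3)^{k-1} + 6.
h[18] = 3·(-3)^{17} + 6 = 3·-129140163 + 6 = -387420483.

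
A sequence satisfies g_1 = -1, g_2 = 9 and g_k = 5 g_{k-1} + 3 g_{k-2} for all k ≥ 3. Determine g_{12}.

210376362

g_3 = 5(9) + 3(-1) = 42
g_4 = 5(42) + 3(9) = 237
g_5 = 5(237) + 3(42) = 1311
g_6 = 5(1311) + 3(237) = 7266
g_7 = 5(7266) + 3(1311) = 40263
g_8 = 5(40263) + 3(7266) = 223113
g_9 = 5(223113) + 3(40263) = 1236354
g_{10} = 5(1236354) + 3(223113) = 6851109
g_{11} = 5(6851109) + 3(1236354) = 37964607
g_{12} = 5(37964607) + 3(6851109) = 210376362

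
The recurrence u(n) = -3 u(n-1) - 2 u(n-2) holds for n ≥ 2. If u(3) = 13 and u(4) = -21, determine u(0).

-6

Rearranging, u(n-2) = (u(n) + 3 u(n-1)) / -2.
u(2) = (-21 + 3·13) / -2 = 18/-2 = -9
u(1) = (13 + 3·(-9)) / -2 = -14/-2 = 7
u(0) = (-9 + 3·7) / -2 = 12/-2 = -6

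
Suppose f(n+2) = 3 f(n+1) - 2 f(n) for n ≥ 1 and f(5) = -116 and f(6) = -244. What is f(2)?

Rearranging, f(n-2) = (f(n) - 3 f(n-1)) / -2.
f(4) = (-244 - 3·(-116)) / -2 = 104/-2 = -52
f(3) = (-116 - 3·(-52)) / -2 = 40/-2 = -20
f(2) = (-52 - 3·(-20)) / -2 = 8/-2 = -4

-4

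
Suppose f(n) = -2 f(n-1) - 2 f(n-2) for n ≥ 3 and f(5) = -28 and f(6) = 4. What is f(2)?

-1

Rearranging, f(n-2) = (f(n) + 2 f(n-1)) / -2.
f(4) = (4 + 2*(-28)) / -2 = -52/-2 = 26
f(3) = (-28 + 2*26) / -2 = 24/-2 = -12
f(2) = (26 + 2*(-12)) / -2 = 2/-2 = -1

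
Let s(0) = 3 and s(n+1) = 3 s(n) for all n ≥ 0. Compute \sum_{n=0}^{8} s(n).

s(1) = 3*3 = 9
s(2) = 3*9 = 27
s(3) = 3*27 = 81
s(4) = 3*81 = 243
s(5) = 3*243 = 729
s(6) = 3*729 = 2187
s(7) = 3*2187 = 6561
s(8) = 3*6561 = 19683
Sum = 3 + 9 + 27 + 81 + 243 + 729 + 2187 + 6561 + 19683 = 29523

29523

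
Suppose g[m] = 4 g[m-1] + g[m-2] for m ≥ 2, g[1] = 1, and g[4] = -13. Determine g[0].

-5

Let g[0] = w.
g[2] = 4 + w
g[3] = 17 + 4w
g[4] = 72 + 17w
So 72 + 17w = -13, giving w = -5.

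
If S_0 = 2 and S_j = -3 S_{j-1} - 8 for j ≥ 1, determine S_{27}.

The fixed point is -8/(1 + 3) = -2, so S_j + 2 = -3(S_{j-1} + 2).
Hence S_j = 4·(-3)^j - 2.
S_{27} = 4·(-3)^{27} - 2 = 4·-7625597484987 - 2 = -30502389939950.

-30502389939950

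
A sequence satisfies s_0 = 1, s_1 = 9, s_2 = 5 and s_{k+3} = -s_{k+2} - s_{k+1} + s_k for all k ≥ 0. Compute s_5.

1

s_3 = -5 - 9 + 1 = -13
s_4 = -(-13) - 5 + 9 = 17
s_5 = -17 - (-13) + 5 = 1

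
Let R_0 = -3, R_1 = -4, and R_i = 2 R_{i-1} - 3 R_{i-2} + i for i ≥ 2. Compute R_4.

R_2 = 2·(-4) - 3·(-3) + 2 = 3
R_3 = 2·3 - 3·(-4) + 3 = 21
R_4 = 2·21 - 3·3 + 4 = 37

37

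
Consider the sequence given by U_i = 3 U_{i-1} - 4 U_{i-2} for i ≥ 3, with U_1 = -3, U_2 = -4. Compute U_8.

-176

U_3 = 3·(-4) - 4·(-3) = 0
U_4 = 3·0 - 4·(-4) = 16
U_5 = 3·16 - 4·0 = 48
U_6 = 3·48 - 4·16 = 80
U_7 = 3·80 - 4·48 = 48
U_8 = 3·48 - 4·80 = -176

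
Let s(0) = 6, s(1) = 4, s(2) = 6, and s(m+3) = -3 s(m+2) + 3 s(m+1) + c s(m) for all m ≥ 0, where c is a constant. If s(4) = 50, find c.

s(3) = -6 + 6c
s(4) = 36 - 14c
So 36 - 14c = 50, giving c = -1.

-1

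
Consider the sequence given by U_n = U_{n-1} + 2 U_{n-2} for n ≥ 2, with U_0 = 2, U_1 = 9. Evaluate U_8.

U_2 = 9 + 2(2) = 13
U_3 = 13 + 2(9) = 31
U_4 = 31 + 2(13) = 57
U_5 = 57 + 2(31) = 119
U_6 = 119 + 2(57) = 233
U_7 = 233 + 2(119) = 471
U_8 = 471 + 2(233) = 937

937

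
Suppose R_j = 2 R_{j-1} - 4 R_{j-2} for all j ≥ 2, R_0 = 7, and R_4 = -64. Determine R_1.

Let R_1 = w.
R_2 = -28 + 2w
R_3 = -56
R_4 = -8w
So -8w = -64, giving w = 8.

8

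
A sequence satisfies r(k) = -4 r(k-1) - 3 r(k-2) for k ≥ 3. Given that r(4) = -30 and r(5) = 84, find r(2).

-6

Rearranging, r(k-2) = (r(k) + 4 r(k-1)) / -3.
r(3) = (84 + 4(-30)) / -3 = -36/-3 = 12
r(2) = (-30 + 4(12)) / -3 = 18/-3 = -6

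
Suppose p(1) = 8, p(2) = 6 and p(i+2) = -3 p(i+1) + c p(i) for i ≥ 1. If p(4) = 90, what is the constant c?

-2

p(3) = -18 + 8c
p(4) = 54 - 18c
So 54 - 18c = 90, giving c = -2.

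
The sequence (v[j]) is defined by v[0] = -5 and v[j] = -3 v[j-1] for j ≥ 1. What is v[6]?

-3645

v[1] = -3(-5) = 15
v[2] = -3(15) = -45
v[3] = -3(-45) = 135
v[4] = -3(135) = -405
v[5] = -3(-405) = 1215
v[6] = -3(1215) = -3645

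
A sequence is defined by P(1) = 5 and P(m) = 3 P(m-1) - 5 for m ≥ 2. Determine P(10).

P(2) = 3(5) - 5 = 10
P(3) = 3(10) - 5 = 25
P(4) = 3(25) - 5 = 70
P(5) = 3(70) - 5 = 205
P(6) = 3(205) - 5 = 610
P(7) = 3(610) - 5 = 1825
P(8) = 3(1825) - 5 = 5470
P(9) = 3(5470) - 5 = 16405
P(10) = 3(16405) - 5 = 49210

49210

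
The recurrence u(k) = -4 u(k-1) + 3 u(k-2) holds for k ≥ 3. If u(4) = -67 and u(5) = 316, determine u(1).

Rearranging, u(k-2) = (u(k) + 4 u(k-1)) / 3.
u(3) = (316 + 4(-67)) / 3 = 48/3 = 16
u(2) = (-67 + 4(16)) / 3 = -3/3 = -1
u(1) = (16 + 4(-1)) / 3 = 12/3 = 4

4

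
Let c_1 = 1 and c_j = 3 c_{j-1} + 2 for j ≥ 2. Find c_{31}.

The fixed point is 2/(1 - 3) = -1, so c_j + 1 = 3(c_{j-1} + 1).
Hence c_j = 2·3^{j-1} - 1.
c_{31} = 2·3^{30} - 1 = 2·205891132094649 - 1 = 411782264189297.

411782264189297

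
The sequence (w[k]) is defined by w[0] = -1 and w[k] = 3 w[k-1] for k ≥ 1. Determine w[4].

w[1] = 3·(-1) = -3
w[2] = 3·(-3) = -9
w[3] = 3·(-9) = -27
w[4] = 3·(-27) = -81

-81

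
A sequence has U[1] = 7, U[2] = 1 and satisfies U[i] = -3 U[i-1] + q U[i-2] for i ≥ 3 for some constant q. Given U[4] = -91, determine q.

U[3] = -3 + 7q
U[4] = 9 - 20q
So 9 - 20q = -91, giving q = 5.

5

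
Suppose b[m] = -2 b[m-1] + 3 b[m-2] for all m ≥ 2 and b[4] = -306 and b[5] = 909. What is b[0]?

Rearranging, b[m-2] = (b[m] + 2 b[m-1]) / 3.
b[3] = (909 + 2(-306)) / 3 = 297/3 = 99
b[2] = (-306 + 2(99)) / 3 = -108/3 = -36
b[1] = (99 + 2(-36)) / 3 = 27/3 = 9
b[0] = (-36 + 2(9)) / 3 = -18/3 = -6

-6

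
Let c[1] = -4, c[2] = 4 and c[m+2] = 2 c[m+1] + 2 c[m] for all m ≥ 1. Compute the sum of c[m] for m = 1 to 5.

c[3] = 2*4 + 2*(-4) = 0
c[4] = 2*0 + 2*4 = 8
c[5] = 2*8 + 2*0 = 16
Sum = (-4) + 4 + 0 + 8 + 16 = 24

24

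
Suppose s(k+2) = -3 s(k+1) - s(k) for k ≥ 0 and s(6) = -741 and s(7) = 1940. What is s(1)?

4

Rearranging, s(k-2) = -(s(k) + 3 s(k-1)).
s(5) = -(1940 + 3·(-741)) = 283
s(4) = -(-741 + 3·283) = -108
s(3) = -(283 + 3·(-108)) = 41
s(2) = -(-108 + 3·41) = -15
s(1) = -(41 + 3·(-15)) = 4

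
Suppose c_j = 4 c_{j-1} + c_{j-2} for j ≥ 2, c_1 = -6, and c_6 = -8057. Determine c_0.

-1

Let c_0 = x.
c_2 = -24 + x
c_3 = -102 + 4x
c_4 = -432 + 17x
c_5 = -1830 + 72x
c_6 = -7752 + 305x
So -7752 + 305x = -8057, giving x = -1.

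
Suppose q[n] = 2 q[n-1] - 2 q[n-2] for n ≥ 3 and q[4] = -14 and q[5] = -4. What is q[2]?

Rearranging, q[n-2] = (q[n] - 2 q[n-1]) / -2.
q[3] = (-4 - 2·(-14)) / -2 = 24/-2 = -12
q[2] = (-14 - 2·(-12)) / -2 = 10/-2 = -5

-5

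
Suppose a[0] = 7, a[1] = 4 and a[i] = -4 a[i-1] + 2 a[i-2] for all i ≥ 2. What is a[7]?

a[2] = -4*4 + 2*7 = -2
a[3] = -4*(-2) + 2*4 = 16
a[4] = -4*16 + 2*(-2) = -68
a[5] = -4*(-68) + 2*16 = 304
a[6] = -4*304 + 2*(-68) = -1352
a[7] = -4*(-1352) + 2*304 = 6016

6016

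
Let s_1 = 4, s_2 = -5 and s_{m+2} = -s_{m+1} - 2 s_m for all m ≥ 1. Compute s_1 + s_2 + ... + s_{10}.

11

s_3 = -(-5) - 2(4) = -3
s_4 = -(-3) - 2(-5) = 13
s_5 = -13 - 2(-3) = -7
s_6 = -(-7) - 2(13) = -19
s_7 = -(-19) - 2(-7) = 33
s_8 = -33 - 2(-19) = 5
s_9 = -5 - 2(33) = -71
s_{10} = -(-71) - 2(5) = 61
Sum = 4 + (-5) + (-3) + 13 + (-7) + (-19) + 33 + 5 + (-71) + 61 = 11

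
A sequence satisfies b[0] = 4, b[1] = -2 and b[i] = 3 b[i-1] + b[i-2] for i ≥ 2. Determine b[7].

b[2] = 3*(-2) + 4 = -2
b[3] = 3*(-2) + (-2) = -8
b[4] = 3*(-8) + (-2) = -26
b[5] = 3*(-26) + (-8) = -86
b[6] = 3*(-86) + (-26) = -284
b[7] = 3*(-284) + (-86) = -938

-938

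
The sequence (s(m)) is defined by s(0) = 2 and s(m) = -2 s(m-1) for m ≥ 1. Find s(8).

512

s(1) = -2(2) = -4
s(2) = -2(-4) = 8
s(3) = -2(8) = -16
s(4) = -2(-16) = 32
s(5) = -2(32) = -64
s(6) = -2(-64) = 128
s(7) = -2(128) = -256
s(8) = -2(-256) = 512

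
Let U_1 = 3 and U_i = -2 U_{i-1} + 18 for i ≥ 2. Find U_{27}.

The fixed point is 18/(1 + 2) = 6, so U_i - 6 = -2(U_{i-1} - 6).
Hence U_i = -3·(-2)^{i-1} + 6.
U_{27} = -3·(-2)^{26} + 6 = -3·67108864 + 6 = -201326586.

-201326586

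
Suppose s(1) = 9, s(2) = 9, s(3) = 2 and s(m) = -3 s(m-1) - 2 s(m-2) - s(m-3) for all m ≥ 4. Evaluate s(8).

-1027

s(4) = -3·2 - 2·9 - 9 = -33
s(5) = -3·(-33) - 2·2 - 9 = 86
s(6) = -3·86 - 2·(-33) - 2 = -194
s(7) = -3·(-194) - 2·86 - (-33) = 443
s(8) = -3·443 - 2·(-194) - 86 = -1027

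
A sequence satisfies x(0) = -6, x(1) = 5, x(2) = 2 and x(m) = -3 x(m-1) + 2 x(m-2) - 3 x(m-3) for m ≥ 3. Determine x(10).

-202414

x(3) = -3(2) + 2(5) - 3(-6) = 22
x(4) = -3(22) + 2(2) - 3(5) = -77
x(5) = -3(-77) + 2(22) - 3(2) = 269
x(6) = -3(269) + 2(-77) - 3(22) = -1027
x(7) = -3(-1027) + 2(269) - 3(-77) = 3850
x(8) = -3(3850) + 2(-1027) - 3(269) = -14411
x(9) = -3(-14411) + 2(3850) - 3(-1027) = 54014
x(10) = -3(54014) + 2(-14411) - 3(3850) = -202414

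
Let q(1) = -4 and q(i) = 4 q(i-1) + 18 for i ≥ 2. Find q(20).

549755813882

The fixed point is 18/(1 - 4) = -6, so q(i) + 6 = 4(q(i-1) + 6).
Hence q(i) = 2·4^{i-1} - 6.
q(20) = 2·4^{19} - 6 = 2·274877906944 - 6 = 549755813882.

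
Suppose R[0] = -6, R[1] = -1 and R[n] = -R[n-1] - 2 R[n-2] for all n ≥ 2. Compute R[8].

R[2] = -(-1) - 2·(-6) = 13
R[3] = -13 - 2·(-1) = -11
R[4] = -(-11) - 2·13 = -15
R[5] = -(-15) - 2·(-11) = 37
R[6] = -37 - 2·(-15) = -7
R[7] = -(-7) - 2·37 = -67
R[8] = -(-67) - 2·(-7) = 81

81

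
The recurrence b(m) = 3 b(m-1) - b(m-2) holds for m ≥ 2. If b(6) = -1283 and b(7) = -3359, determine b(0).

Rearranging, b(m-2) = -(b(m) - 3 b(m-1)).
b(5) = -(-3359 - 3·(-1283)) = -490
b(4) = -(-1283 - 3·(-490)) = -187
b(3) = -(-490 - 3·(-187)) = -71
b(2) = -(-187 - 3·(-71)) = -26
b(1) = -(-71 - 3·(-26)) = -7
b(0) = -(-26 - 3·(-7)) = 5

5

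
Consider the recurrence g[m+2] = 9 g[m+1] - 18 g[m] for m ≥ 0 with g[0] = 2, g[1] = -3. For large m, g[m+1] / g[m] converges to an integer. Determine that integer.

6

The characteristic equation is r^2 - 9r + 18 = 0, which factors as (r - 6)(r - 3) = 0.
So the roots are 6 and 3. Since |6| > |3| and the coefficient of 6^m is non-zero, the ratio tends to 6.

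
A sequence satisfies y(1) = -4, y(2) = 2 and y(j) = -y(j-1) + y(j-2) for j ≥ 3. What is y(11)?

y(3) = -2 + (-4) = -6
y(4) = -(-6) + 2 = 8
y(5) = -8 + (-6) = -14
y(6) = -(-14) + 8 = 22
y(7) = -22 + (-14) = -36
y(8) = -(-36) + 22 = 58
y(9) = -58 + (-36) = -94
y(10) = -(-94) + 58 = 152
y(11) = -152 + (-94) = -246

-246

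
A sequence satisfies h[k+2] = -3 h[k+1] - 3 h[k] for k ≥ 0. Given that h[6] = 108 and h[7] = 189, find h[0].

Rearranging, h[k-2] = (h[k] + 3 h[k-1]) / -3.
h[5] = (189 + 3*108) / -3 = 513/-3 = -171
h[4] = (108 + 3*(-171)) / -3 = -405/-3 = 135
h[3] = (-171 + 3*135) / -3 = 234/-3 = -78
h[2] = (135 + 3*(-78)) / -3 = -99/-3 = 33
h[1] = (-78 + 3*33) / -3 = 21/-3 = -7
h[0] = (33 + 3*(-7)) / -3 = 12/-3 = -4

-4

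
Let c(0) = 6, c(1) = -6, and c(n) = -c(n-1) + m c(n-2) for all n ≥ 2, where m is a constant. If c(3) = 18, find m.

-2

c(2) = 6 + 6m
c(3) = -6 - 12m
So -6 - 12m = 18, giving m = -2.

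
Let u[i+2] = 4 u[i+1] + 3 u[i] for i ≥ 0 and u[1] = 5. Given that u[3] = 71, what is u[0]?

-2

Let u[0] = v.
u[2] = 20 + 3v
u[3] = 95 + 12v
So 95 + 12v = 71, giving v = -2.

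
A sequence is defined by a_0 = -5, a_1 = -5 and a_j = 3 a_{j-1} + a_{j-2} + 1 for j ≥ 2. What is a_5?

a_2 = 3·(-5) + (-5) + 1 = -19
a_3 = 3·(-19) + (-5) + 1 = -61
a_4 = 3·(-61) + (-19) + 1 = -201
a_5 = 3·(-201) + (-61) + 1 = -663

-663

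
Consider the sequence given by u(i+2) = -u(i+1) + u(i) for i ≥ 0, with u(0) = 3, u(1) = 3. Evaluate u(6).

u(2) = -3 + 3 = 0
u(3) = -0 + 3 = 3
u(4) = -3 + 0 = -3
u(5) = -(-3) + 3 = 6
u(6) = -6 + (-3) = -9

-9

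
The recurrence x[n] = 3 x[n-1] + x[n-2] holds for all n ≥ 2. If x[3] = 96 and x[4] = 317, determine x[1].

9

Rearranging, x[n-2] = x[n] - 3 x[n-1].
x[2] = 317 - 3·96 = 29
x[1] = 96 - 3·29 = 9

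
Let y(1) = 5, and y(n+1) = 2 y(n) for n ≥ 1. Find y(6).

y(2) = 2·5 = 10
y(3) = 2·10 = 20
y(4) = 2·20 = 40
y(5) = 2·40 = 80
y(6) = 2·80 = 160

160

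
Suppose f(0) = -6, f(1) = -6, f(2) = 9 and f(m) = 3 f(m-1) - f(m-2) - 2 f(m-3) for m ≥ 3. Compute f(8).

4017

f(3) = 3(9) - (-6) - 2(-6) = 45
f(4) = 3(45) - 9 - 2(-6) = 138
f(5) = 3(138) - 45 - 2(9) = 351
f(6) = 3(351) - 138 - 2(45) = 825
f(7) = 3(825) - 351 - 2(138) = 1848
f(8) = 3(1848) - 825 - 2(351) = 4017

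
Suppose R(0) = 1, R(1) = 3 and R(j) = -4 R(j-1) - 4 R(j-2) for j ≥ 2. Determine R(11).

R(2) = -4·3 - 4·1 = -16
R(3) = -4·(-16) - 4·3 = 52
R(4) = -4·52 - 4·(-16) = -144
R(5) = -4·(-144) - 4·52 = 368
R(6) = -4·368 - 4·(-144) = -896
R(7) = -4·(-896) - 4·368 = 2112
R(8) = -4·2112 - 4·(-896) = -4864
R(9) = -4·(-4864) - 4·2112 = 11008
R(10) = -4·11008 - 4·(-4864) = -24576
R(11) = -4·(-24576) - 4·11008 = 54272

54272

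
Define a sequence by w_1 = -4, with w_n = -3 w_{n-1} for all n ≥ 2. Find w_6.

972

w_2 = -3(-4) = 12
w_3 = -3(12) = -36
w_4 = -3(-36) = 108
w_5 = -3(108) = -324
w_6 = -3(-324) = 972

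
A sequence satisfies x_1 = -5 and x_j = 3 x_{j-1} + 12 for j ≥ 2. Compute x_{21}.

The fixed point is 12/(1 - 3) = -6, so x_j + 6 = 3(x_{j-1} + 6).
Hence x_j = 1·3^{j-1} - 6.
x_{21} = 1·3^{20} - 6 = 1·3486784401 - 6 = 3486784395.

3486784395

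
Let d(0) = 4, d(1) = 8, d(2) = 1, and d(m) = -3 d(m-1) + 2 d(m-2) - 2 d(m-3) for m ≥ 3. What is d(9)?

17771

d(3) = -3(1) + 2(8) - 2(4) = 5
d(4) = -3(5) + 2(1) - 2(8) = -29
d(5) = -3(-29) + 2(5) - 2(1) = 95
d(6) = -3(95) + 2(-29) - 2(5) = -353
d(7) = -3(-353) + 2(95) - 2(-29) = 1307
d(8) = -3(1307) + 2(-353) - 2(95) = -4817
d(9) = -3(-4817) + 2(1307) - 2(-353) = 17771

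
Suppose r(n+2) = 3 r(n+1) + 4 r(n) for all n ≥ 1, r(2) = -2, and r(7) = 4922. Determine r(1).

8

Let r(1) = y.
r(3) = -6 + 4y
r(4) = -26 + 12y
r(5) = -102 + 52y
r(6) = -410 + 204y
r(7) = -1638 + 820y
So -1638 + 820y = 4922, giving y = 8.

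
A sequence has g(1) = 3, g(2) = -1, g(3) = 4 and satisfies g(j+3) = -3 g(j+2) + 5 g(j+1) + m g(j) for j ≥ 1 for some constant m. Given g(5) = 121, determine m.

-5

g(4) = -17 + 3m
g(5) = 71 - 10m
So 71 - 10m = 121, giving m = -5.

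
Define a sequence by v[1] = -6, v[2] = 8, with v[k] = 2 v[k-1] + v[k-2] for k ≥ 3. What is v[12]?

v[3] = 2*8 + (-6) = 10
v[4] = 2*10 + 8 = 28
v[5] = 2*28 + 10 = 66
v[6] = 2*66 + 28 = 160
v[7] = 2*160 + 66 = 386
v[8] = 2*386 + 160 = 932
v[9] = 2*932 + 386 = 2250
v[10] = 2*2250 + 932 = 5432
v[11] = 2*5432 + 2250 = 13114
v[12] = 2*13114 + 5432 = 31660

31660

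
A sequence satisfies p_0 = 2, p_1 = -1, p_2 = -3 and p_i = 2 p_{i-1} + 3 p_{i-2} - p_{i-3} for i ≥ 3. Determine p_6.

p_3 = 2(-3) + 3(-1) - 2 = -11
p_4 = 2(-11) + 3(-3) - (-1) = -30
p_5 = 2(-30) + 3(-11) - (-3) = -90
p_6 = 2(-90) + 3(-30) - (-11) = -259

-259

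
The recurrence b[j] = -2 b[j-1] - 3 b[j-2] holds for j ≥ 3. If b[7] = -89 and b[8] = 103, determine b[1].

Rearranging, b[j-2] = (b[j] + 2 b[j-1]) / -3.
b[6] = (103 + 2·(-89)) / -3 = -75/-3 = 25
b[5] = (-89 + 2·25) / -3 = -39/-3 = 13
b[4] = (25 + 2·13) / -3 = 51/-3 = -17
b[3] = (13 + 2·(-17)) / -3 = -21/-3 = 7
b[2] = (-17 + 2·7) / -3 = -3/-3 = 1
b[1] = (7 + 2·1) / -3 = 9/-3 = -3

-3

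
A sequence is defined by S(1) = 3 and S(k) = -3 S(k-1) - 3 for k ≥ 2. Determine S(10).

-73812

S(2) = -3*3 - 3 = -12
S(3) = -3*(-12) - 3 = 33
S(4) = -3*33 - 3 = -102
S(5) = -3*(-102) - 3 = 303
S(6) = -3*303 - 3 = -912
S(7) = -3*(-912) - 3 = 2733
S(8) = -3*2733 - 3 = -8202
S(9) = -3*(-8202) - 3 = 24603
S(10) = -3*24603 - 3 = -73812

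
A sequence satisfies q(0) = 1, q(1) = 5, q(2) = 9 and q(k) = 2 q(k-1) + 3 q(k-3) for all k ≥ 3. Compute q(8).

2145

q(3) = 2*9 + 3*1 = 21
q(4) = 2*21 + 3*5 = 57
q(5) = 2*57 + 3*9 = 141
q(6) = 2*141 + 3*21 = 345
q(7) = 2*345 + 3*57 = 861
q(8) = 2*861 + 3*141 = 2145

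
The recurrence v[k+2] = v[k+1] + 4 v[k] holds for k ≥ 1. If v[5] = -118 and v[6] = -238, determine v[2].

Rearranging, v[k-2] = (v[k] - v[k-1]) / 4.
v[4] = (-238 - (-118)) / 4 = -120/4 = -30
v[3] = (-118 - (-30)) / 4 = -88/4 = -22
v[2] = (-30 - (-22)) / 4 = -8/4 = -2

-2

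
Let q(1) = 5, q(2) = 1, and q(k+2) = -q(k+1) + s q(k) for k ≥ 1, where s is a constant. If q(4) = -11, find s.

q(3) = -1 + 5s
q(4) = 1 - 4s
So 1 - 4s = -11, giving s = 3.

3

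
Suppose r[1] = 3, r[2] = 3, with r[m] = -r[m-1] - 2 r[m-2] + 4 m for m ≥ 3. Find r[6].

r[3] = -3 - 2(3) + 12 = 3
r[4] = -3 - 2(3) + 16 = 7
r[5] = -7 - 2(3) + 20 = 7
r[6] = -7 - 2(7) + 24 = 3

3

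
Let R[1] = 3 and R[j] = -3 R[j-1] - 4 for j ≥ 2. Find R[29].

The fixed point is -4/(1 + 3) = -1, so R[j] + 1 = -3(R[j-1] + 1).
Hence R[j] = 4·(-3)^{j-1} - 1.
R[29] = 4·(-3)^{28} - 1 = 4·22876792454961 - 1 = 91507169819843.

91507169819843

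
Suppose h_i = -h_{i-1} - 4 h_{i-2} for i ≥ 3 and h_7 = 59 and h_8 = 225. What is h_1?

Rearranging, h_{i-2} = (h_i + h_{i-1}) / -4.
h_6 = (225 + 59) / -4 = 284/-4 = -71
h_5 = (59 + (-71)) / -4 = -12/-4 = 3
h_4 = (-71 + 3) / -4 = -68/-4 = 17
h_3 = (3 + 17) / -4 = 20/-4 = -5
h_2 = (17 + (-5)) / -4 = 12/-4 = -3
h_1 = (-5 + (-3)) / -4 = -8/-4 = 2

2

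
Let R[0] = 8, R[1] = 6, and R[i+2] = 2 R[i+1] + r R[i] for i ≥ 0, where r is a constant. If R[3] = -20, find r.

R[2] = 12 + 8r
R[3] = 24 + 22r
So 24 + 22r = -20, giving r = -2.

-2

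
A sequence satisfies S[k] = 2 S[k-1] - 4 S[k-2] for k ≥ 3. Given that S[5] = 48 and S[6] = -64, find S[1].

Rearranging, S[k-2] = (S[k] - 2 S[k-1]) / -4.
S[4] = (-64 - 2(48)) / -4 = -160/-4 = 40
S[3] = (48 - 2(40)) / -4 = -32/-4 = 8
S[2] = (40 - 2(8)) / -4 = 24/-4 = -6
S[1] = (8 - 2(-6)) / -4 = 20/-4 = -5

-5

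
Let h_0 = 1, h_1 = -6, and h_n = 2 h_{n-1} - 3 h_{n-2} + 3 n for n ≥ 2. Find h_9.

-414

h_2 = 2(-6) - 3(1) + 6 = -9
h_3 = 2(-9) - 3(-6) + 9 = 9
h_4 = 2(9) - 3(-9) + 12 = 57
h_5 = 2(57) - 3(9) + 15 = 102
h_6 = 2(102) - 3(57) + 18 = 51
h_7 = 2(51) - 3(102) + 21 = -183
h_8 = 2(-183) - 3(51) + 24 = -495
h_9 = 2(-495) - 3(-183) + 27 = -414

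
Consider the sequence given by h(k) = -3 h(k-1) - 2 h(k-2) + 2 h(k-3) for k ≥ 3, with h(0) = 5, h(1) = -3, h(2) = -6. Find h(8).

h(3) = -3·(-6) - 2·(-3) + 2·5 = 34
h(4) = -3·34 - 2·(-6) + 2·(-3) = -96
h(5) = -3·(-96) - 2·34 + 2·(-6) = 208
h(6) = -3·208 - 2·(-96) + 2·34 = -364
h(7) = -3·(-364) - 2·208 + 2·(-96) = 484
h(8) = -3·484 - 2·(-364) + 2·208 = -308

-308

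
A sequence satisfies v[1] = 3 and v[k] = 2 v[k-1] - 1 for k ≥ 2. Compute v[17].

The fixed point is -1/(1 - 2) = 1, so v[k] - 1 = 2(v[k-1] - 1).
Hence v[k] = 2·2^{k-1} + 1.
v[17] = 2·2^{16} + 1 = 2·65536 + 1 = 131073.

131073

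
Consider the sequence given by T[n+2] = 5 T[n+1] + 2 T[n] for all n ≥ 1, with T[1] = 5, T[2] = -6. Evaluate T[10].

-2685496

T[3] = 5·(-6) + 2·5 = -20
T[4] = 5·(-20) + 2·(-6) = -112
T[5] = 5·(-112) + 2·(-20) = -600
T[6] = 5·(-600) + 2·(-112) = -3224
T[7] = 5·(-3224) + 2·(-600) = -17320
T[8] = 5·(-17320) + 2·(-3224) = -93048
T[9] = 5·(-93048) + 2·(-17320) = -499880
T[10] = 5·(-499880) + 2·(-93048) = -2685496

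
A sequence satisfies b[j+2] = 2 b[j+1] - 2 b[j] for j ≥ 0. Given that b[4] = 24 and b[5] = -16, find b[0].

Rearranging, b[j-2] = (b[j] - 2 b[j-1]) / -2.
b[3] = (-16 - 2*24) / -2 = -64/-2 = 32
b[2] = (24 - 2*32) / -2 = -40/-2 = 20
b[1] = (32 - 2*20) / -2 = -8/-2 = 4
b[0] = (20 - 2*4) / -2 = 12/-2 = -6

-6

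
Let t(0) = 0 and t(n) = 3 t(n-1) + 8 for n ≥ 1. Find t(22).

The fixed point is 8/(1 - 3) = -4, so t(n) + 4 = 3(t(n-1) + 4).
Hence t(n) = 4·3^n - 4.
t(22) = 4·3^{22} - 4 = 4·31381059609 - 4 = 125524238432.

125524238432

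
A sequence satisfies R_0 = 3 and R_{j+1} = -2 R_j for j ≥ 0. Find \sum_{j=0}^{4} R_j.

33

R_1 = -2·3 = -6
R_2 = -2·(-6) = 12
R_3 = -2·12 = -24
R_4 = -2·(-24) = 48
Sum = 3 + (-6) + 12 + (-24) + 48 = 33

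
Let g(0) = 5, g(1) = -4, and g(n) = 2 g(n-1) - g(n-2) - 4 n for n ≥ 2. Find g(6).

-249

g(2) = 2*(-4) - 5 - 8 = -21
g(3) = 2*(-21) - (-4) - 12 = -50
g(4) = 2*(-50) - (-21) - 16 = -95
g(5) = 2*(-95) - (-50) - 20 = -160
g(6) = 2*(-160) - (-95) - 24 = -249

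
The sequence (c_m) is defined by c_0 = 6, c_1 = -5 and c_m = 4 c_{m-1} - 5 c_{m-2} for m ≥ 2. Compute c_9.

c_2 = 4(-5) - 5(6) = -50
c_3 = 4(-50) - 5(-5) = -175
c_4 = 4(-175) - 5(-50) = -450
c_5 = 4(-450) - 5(-175) = -925
c_6 = 4(-925) - 5(-450) = -1450
c_7 = 4(-1450) - 5(-925) = -1175
c_8 = 4(-1175) - 5(-1450) = 2550
c_9 = 4(2550) - 5(-1175) = 16075

16075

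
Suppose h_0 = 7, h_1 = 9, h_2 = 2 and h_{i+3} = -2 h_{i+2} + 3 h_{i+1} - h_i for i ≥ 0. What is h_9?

h_3 = -2(2) + 3(9) - 7 = 16
h_4 = -2(16) + 3(2) - 9 = -35
h_5 = -2(-35) + 3(16) - 2 = 116
h_6 = -2(116) + 3(-35) - 16 = -353
h_7 = -2(-353) + 3(116) - (-35) = 1089
h_8 = -2(1089) + 3(-353) - 116 = -3353
h_9 = -2(-3353) + 3(1089) - (-353) = 10326

10326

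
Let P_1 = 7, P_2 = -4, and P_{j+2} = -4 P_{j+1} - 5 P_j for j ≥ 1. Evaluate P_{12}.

-83184

P_3 = -4(-4) - 5(7) = -19
P_4 = -4(-19) - 5(-4) = 96
P_5 = -4(96) - 5(-19) = -289
P_6 = -4(-289) - 5(96) = 676
P_7 = -4(676) - 5(-289) = -1259
P_8 = -4(-1259) - 5(676) = 1656
P_9 = -4(1656) - 5(-1259) = -329
P_{10} = -4(-329) - 5(1656) = -6964
P_{11} = -4(-6964) - 5(-329) = 29501
P_{12} = -4(29501) - 5(-6964) = -83184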